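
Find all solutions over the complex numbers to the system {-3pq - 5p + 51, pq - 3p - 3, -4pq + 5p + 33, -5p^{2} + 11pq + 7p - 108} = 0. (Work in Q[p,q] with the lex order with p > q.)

Compute a lex Gröbner basis by Buchberger's algorithm.
f_1 = -3pq - 5p + 51, LT = pq.
f_2 = pq - 3p - 3, LT = pq.
f_3 = -4pq + 5p + 33, LT = pq.
f_4 = -5p^{2} + 11pq + 7p - 108, LT = p^{2}.

S(f_1,f_2): lcm = pq. S = \tfrac{14}{3}p - 14.
  leading term p: no divisor's leading term divides it; move \tfrac{14}{3}p to the remainder.
  leading term 1: no divisor's leading term divides it; move -14 to the remainder.
  remainder \tfrac{14}{3}p - 14 ≠ 0; add h_5 = \tfrac{14}{3}p - 14 to the basis.

S(f_1,f_4): lcm = p^{2}q. S = \tfrac{5}{3}p^{2} + \tfrac{11}{5}pq^{2} + \tfrac{7}{5}pq - 17p - \tfrac{108}{5}q.
  leading term p^{2}: subtract (-\tfrac{1}{3})·f_4 from \tfrac{5}{3}p^{2} + \tfrac{11}{5}pq^{2} + \tfrac{7}{5}pq - 17p - \tfrac{108}{5}q → \tfrac{11}{5}pq^{2} + \tfrac{76}{15}pq - \tfrac{44}{3}p - \tfrac{108}{5}q - 36
  leading term pq^{2}: subtract (-\tfrac{11}{15}q)·f_1 from \tfrac{11}{5}pq^{2} + \tfrac{76}{15}pq - \tfrac{44}{3}p - \tfrac{108}{5}q - 36 → \tfrac{7}{5}pq - \tfrac{44}{3}p + \tfrac{79}{5}q - 36
  leading term pq: subtract (-\tfrac{7}{15})·f_1 from \tfrac{7}{5}pq - \tfrac{44}{3}p + \tfrac{79}{5}q - 36 → -17p + \tfrac{79}{5}q - \tfrac{61}{5}
  leading term p: subtract (-\tfrac{51}{14})·h_5 from -17p + \tfrac{79}{5}q - \tfrac{61}{5} → \tfrac{79}{5}q - \tfrac{316}{5}
  leading term q: no divisor's leading term divides it; move \tfrac{79}{5}q to the remainder.
  leading term 1: no divisor's leading term divides it; move -\tfrac{316}{5} to the remainder.
  remainder \tfrac{79}{5}q - \tfrac{316}{5} ≠ 0; add h_6 = \tfrac{79}{5}q - \tfrac{316}{5} to the basis.

The other S-polynomials (S(f_1,f_3), S(f_2,f_3), S(f_2,f_4), S(f_3,f_4), S(f_1,h_5), S(f_2,h_5), S(f_3,h_5), S(f_4,h_5), S(f_1,h_6), S(f_2,h_6), S(f_3,h_6), S(f_4,h_6), S(h_5,h_6)) all reduce to 0 modulo the current basis, so we have a Gröbner basis.
Inter-reduce: drop elements whose leading term is divisible by another's, tail-reduce, and make monic.
Reduced Gröbner basis: {p - 3, q - 4}.

The lex basis is triangular: the last element involves only q. Solving q - 4 = 0 gives q ∈ {4}; substituting each value into the earlier elements determines the remaining variables.
  q = 4: the earlier basis element becomes p - 3 = 0, giving p = 3 — point (3, 4).
This is the nonlinear analogue of row-reducing a linear system.

{(3, 4)}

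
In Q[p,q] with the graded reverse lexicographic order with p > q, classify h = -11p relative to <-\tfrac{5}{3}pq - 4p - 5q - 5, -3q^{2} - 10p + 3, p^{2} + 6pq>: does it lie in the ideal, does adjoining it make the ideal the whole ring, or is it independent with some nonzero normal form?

First compute the reduced Gröbner basis of I by Buchberger's algorithm.
f_1 = -\tfrac{5}{3}pq - 4p - 5q - 5, LT = pq.
f_2 = -3q^{2} - 10p + 3, LT = q^{2}.
f_3 = p^{2} + 6pq, LT = p^{2}.

S(f_1,f_2): lcm = pq^{2}. S = -\tfrac{10}{3}p^{2} + \tfrac{12}{5}pq + 3q^{2} + p + 3q.
  leading term p^{2}: subtract (-\tfrac{10}{3})·f_3 from -\tfrac{10}{3}p^{2} + \tfrac{12}{5}pq + 3q^{2} + p + 3q → \tfrac{112}{5}pq + 3q^{2} + p + 3q
  leading term pq: subtract (-\tfrac{336}{25})·f_1 from \tfrac{112}{5}pq + 3q^{2} + p + 3q → 3q^{2} - \tfrac{1319}{25}p - \tfrac{321}{5}q - \tfrac{336}{5}
  leading term q^{2}: subtract (-1)·f_2 from 3q^{2} - \tfrac{1319}{25}p - \tfrac{321}{5}q - \tfrac{336}{5} → -\tfrac{1569}{25}p - \tfrac{321}{5}q - \tfrac{321}{5}
  leading term p: no divisor's leading term divides it; move -\tfrac{1569}{25}p to the remainder.
  leading term q: no divisor's leading term divides it; move -\tfrac{321}{5}q to the remainder.
  leading term 1: no divisor's leading term divides it; move -\tfrac{321}{5} to the remainder.
  remainder -\tfrac{1569}{25}p - \tfrac{321}{5}q - \tfrac{321}{5} ≠ 0; add k_4 = -\tfrac{1569}{25}p - \tfrac{321}{5}q - \tfrac{321}{5} to the basis.

S(f_1,f_3): lcm = p^{2}q. S = -6pq^{2} + \tfrac{12}{5}p^{2} + 3pq + 3p.
  leading term pq^{2}: subtract (\tfrac{18}{5}q)·f_1 from -6pq^{2} + \tfrac{12}{5}p^{2} + 3pq + 3p → \tfrac{12}{5}p^{2} + \tfrac{87}{5}pq + 18q^{2} + 3p + 18q
  leading term p^{2}: subtract (\tfrac{12}{5})·f_3 from \tfrac{12}{5}p^{2} + \tfrac{87}{5}pq + 18q^{2} + 3p + 18q → 3pq + 18q^{2} + 3p + 18q
  leading term pq: subtract (-\tfrac{9}{5})·f_1 from 3pq + 18q^{2} + 3p + 18q → 18q^{2} - \tfrac{21}{5}p + 9q - 9
  leading term q^{2}: subtract (-6)·f_2 from 18q^{2} - \tfrac{21}{5}p + 9q - 9 → -\tfrac{321}{5}p + 9q + 9
  leading term p: subtract (\tfrac{535}{523})·k_4 from -\tfrac{321}{5}p + 9q + 9 → \tfrac{39054}{523}q + \tfrac{39054}{523}
  leading term q: no divisor's leading term divides it; move \tfrac{39054}{523}q to the remainder.
  leading term 1: no divisor's leading term divides it; move \tfrac{39054}{523} to the remainder.
  remainder \tfrac{39054}{523}q + \tfrac{39054}{523} ≠ 0; add k_5 = \tfrac{39054}{523}q + \tfrac{39054}{523} to the basis.

S(f_2,f_3): leading monomials are coprime, so the S-polynomial reduces to 0 (Buchberger's first criterion).
S(f_1,k_4): lcm = pq. S = -\tfrac{535}{523}q^{2} + \tfrac{12}{5}p + \tfrac{1034}{523}q + 3.
  leading term q^{2}: subtract (\tfrac{535}{1569})·f_2 from -\tfrac{535}{523}q^{2} + \tfrac{12}{5}p + \tfrac{1034}{523}q + 3 → \tfrac{45578}{7845}p + \tfrac{1034}{523}q + \tfrac{1034}{523}
  leading term p: subtract (-\tfrac{227890}{2461761})·k_4 from \tfrac{45578}{7845}p + \tfrac{1034}{523}q + \tfrac{1034}{523} → -\tfrac{3254500}{820587}q - \tfrac{3254500}{820587}
  leading term q: subtract (-\tfrac{250}{4707})·k_5 from -\tfrac{3254500}{820587}q - \tfrac{3254500}{820587} → 0
  remainder 0.

S(f_2,k_4): leading monomials are coprime, so the S-polynomial reduces to 0 (Buchberger's first criterion).
S(f_3,k_4): lcm = p^{2}. S = \tfrac{2603}{523}pq - \tfrac{535}{523}p.
  leading term pq: subtract (-\tfrac{7809}{2615})·f_1 from \tfrac{2603}{523}pq - \tfrac{535}{523}p → -\tfrac{33911}{2615}p - \tfrac{7809}{523}q - \tfrac{7809}{523}
  leading term p: subtract (\tfrac{169555}{820587})·k_4 from -\tfrac{33911}{2615}p - \tfrac{7809}{523}q - \tfrac{7809}{523} → -\tfrac{455630}{273529}q - \tfrac{455630}{273529}
  leading term q: subtract (-\tfrac{35}{1569})·k_5 from -\tfrac{455630}{273529}q - \tfrac{455630}{273529} → 0
  remainder 0.

S(f_1,k_5): lcm = pq. S = \tfrac{7}{5}p + 3q + 3.
  leading term p: subtract (-\tfrac{35}{1569})·k_4 from \tfrac{7}{5}p + 3q + 3 → \tfrac{820}{523}q + \tfrac{820}{523}
  leading term q: subtract (\tfrac{410}{19527})·k_5 from \tfrac{820}{523}q + \tfrac{820}{523} → 0
  remainder 0.

S(f_2,k_5): lcm = q^{2}. S = \tfrac{10}{3}p - q - 1.
  leading term p: subtract (-\tfrac{250}{4707})·k_4 from \tfrac{10}{3}p - q - 1 → -\tfrac{6919}{1569}q - \tfrac{6919}{1569}
  leading term q: subtract (-\tfrac{6919}{117162})·k_5 from -\tfrac{6919}{1569}q - \tfrac{6919}{1569} → 0
  remainder 0.

S(f_3,k_5): leading monomials are coprime, so the S-polynomial reduces to 0 (Buchberger's first criterion).
S(k_4,k_5): leading monomials are coprime, so the S-polynomial reduces to 0 (Buchberger's first criterion).
Every S-polynomial of the final basis reduces to 0, so we have a Gröbner basis.
Inter-reduce: drop elements whose leading term is divisible by another's, tail-reduce, and make monic.
Reduced Gröbner basis: {p, q + 1}.
Label its elements g_1 = p, g_2 = q + 1.

Reduce h = -11p modulo G:
  leading term p: subtract (-11)·g_1 from -11p → 0
  normal form = 0.
Since the normal form is 0, h ∈ I.

-11p lies in I (it reduces to 0).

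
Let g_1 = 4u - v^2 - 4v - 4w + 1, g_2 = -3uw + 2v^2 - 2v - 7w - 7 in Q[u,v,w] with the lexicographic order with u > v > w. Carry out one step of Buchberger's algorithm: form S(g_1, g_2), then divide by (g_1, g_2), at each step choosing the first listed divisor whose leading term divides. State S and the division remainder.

S(g_1, g_2) = -1/4v^2w + 2/3v^2 - vw - 2/3v - w^2 - 25/12w - 7/3; remainder on division = -1/4v^2w + 2/3v^2 - vw - 2/3v - w^2 - 25/12w - 7/3.

lcm(LM(g_1), LM(g_2)) = uw.
S = (lcm/LT(g_1))·g_1 − (lcm/LT(g_2))·g_2 = -1/4v^2w + 2/3v^2 - vw - 2/3v - w^2 - 25/12w - 7/3.
Reduce S modulo (g_1, g_2) in that order:
  leading term v^2w: no divisor's leading term divides it; move -1/4v^2w to the remainder.
  leading term v^2: no divisor's leading term divides it; move 2/3v^2 to the remainder.
  leading term vw: no divisor's leading term divides it; move -vw to the remainder.
  leading term v: no divisor's leading term divides it; move -2/3v to the remainder.
  leading term w^2: no divisor's leading term divides it; move -w^2 to the remainder.
  leading term w: no divisor's leading term divides it; move -25/12w to the remainder.
  leading term 1: no divisor's leading term divides it; move -7/3 to the remainder.
The remainder -1/4v^2w + 2/3v^2 - vw - 2/3v - w^2 - 25/12w - 7/3 is nonzero, so it would be added as the next basis element.
An S-polynomial is built so that the two leading terms cancel; whether anything survives reduction is exactly the Gröbner-basis criterion.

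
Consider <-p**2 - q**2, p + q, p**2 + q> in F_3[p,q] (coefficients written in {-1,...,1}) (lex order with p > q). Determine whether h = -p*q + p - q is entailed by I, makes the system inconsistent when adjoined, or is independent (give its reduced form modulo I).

First compute the reduced Gröbner basis of I by Buchberger's algorithm.
f_1 = -p**2 - q**2, LT = p**2.
f_2 = p + q, LT = p.
f_3 = p**2 + q, LT = p**2.

S(f_1,f_2): lcm = p**2. S = -p*q + q**2.
  leading term p*q: subtract (-q)·f_2 from -p*q + q**2 → -q**2
  leading term q**2: no divisor's leading term divides it; move -q**2 to the remainder.
  remainder -q**2 ≠ 0; add k_4 = -q**2 to the basis.

S(f_1,f_3): lcm = p**2. S = q**2 - q.
  leading term q**2: subtract (-1)·k_4 from q**2 - q → -q
  leading term q: no divisor's leading term divides it; move -q to the remainder.
  remainder -q ≠ 0; add k_5 = -q to the basis.

S(f_2,f_3): lcm = p**2. S = p*q - q.
  leading term p*q: subtract (q)·f_2 from p*q - q → -q**2 - q
  leading term q**2: subtract (1)·k_4 from -q**2 - q → -q
  leading term q: subtract (1)·k_5 from -q → 0
  remainder 0.

S(f_1,k_4): leading monomials are coprime, so the S-polynomial reduces to 0 (Buchberger's first criterion).
S(f_2,k_4): leading monomials are coprime, so the S-polynomial reduces to 0 (Buchberger's first criterion).
S(f_3,k_4): leading monomials are coprime, so the S-polynomial reduces to 0 (Buchberger's first criterion).
S(f_1,k_5): leading monomials are coprime, so the S-polynomial reduces to 0 (Buchberger's first criterion).
S(f_2,k_5): leading monomials are coprime, so the S-polynomial reduces to 0 (Buchberger's first criterion).
S(f_3,k_5): leading monomials are coprime, so the S-polynomial reduces to 0 (Buchberger's first criterion).
S(k_4,k_5): lcm = q**2. S = 0.
  remainder 0.

Every S-polynomial of the final basis reduces to 0, so we have a Gröbner basis.
Inter-reduce: drop elements whose leading term is divisible by another's, tail-reduce, and make monic.
Reduced Gröbner basis: {p, q}.
Label its elements g_1 = p, g_2 = q.

Reduce h = -p*q + p - q modulo G:
  leading term p*q: subtract (-q)·g_1 from -p*q + p - q → p - q
  leading term p: subtract (1)·g_1 from p - q → -q
  leading term q: subtract (-1)·g_2 from -q → 0
  normal form = 0.
Since the normal form is 0, h ∈ I.

-p*q + p - q lies in I (it reduces to 0).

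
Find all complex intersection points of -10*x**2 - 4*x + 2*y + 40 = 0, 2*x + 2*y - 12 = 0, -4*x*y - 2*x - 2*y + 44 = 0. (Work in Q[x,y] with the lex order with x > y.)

Compute a lex Gröbner basis by Buchberger's algorithm.
f_1 = -10*x**2 - 4*x + 2*y + 40, LT = x**2.
f_2 = 2*x + 2*y - 12, LT = x.
f_3 = -4*x*y - 2*x - 2*y + 44, LT = x*y.

S(f_1,f_2): lcm = x**2. S = -x*y + 32/5*x - 1/5*y - 4.
  reduce S modulo (f_1, f_2, f_3):
  remainder y**2 - 63/5*y + 172/5 ≠ 0; add h_4 = y**2 - 63/5*y + 172/5 to the basis.

S(f_1,f_3): lcm = x**2*y. S = -1/2*x**2 - 1/10*x*y + 11*x - 1/5*y**2 - 4*y.
  reduce S modulo (f_1, f_2, f_3, h_4):
  remainder -429/25*y + 1716/25 ≠ 0; add h_5 = -429/25*y + 1716/25 to the basis.

The other S-polynomials (S(f_2,f_3), S(f_1,h_4), S(f_2,h_4), S(f_3,h_4), S(f_1,h_5), S(f_2,h_5), S(f_3,h_5), S(h_4,h_5)) all reduce to 0 modulo the current basis, so we have a Gröbner basis.
Inter-reduce: drop elements whose leading term is divisible by another's, tail-reduce, and make monic.
Reduced Gröbner basis: {x - 2, y - 4}.

From the last basis element, y - 4 = 0, so y takes values in {4}. Each choice, substituted upward through the basis, yields the corresponding point(s) of the solution set.
  y = 4: the earlier basis element becomes x - 2 = 0, giving x = 2 — point (2, 4).
This is the nonlinear analogue of row-reducing a linear system.

{(2, 4)}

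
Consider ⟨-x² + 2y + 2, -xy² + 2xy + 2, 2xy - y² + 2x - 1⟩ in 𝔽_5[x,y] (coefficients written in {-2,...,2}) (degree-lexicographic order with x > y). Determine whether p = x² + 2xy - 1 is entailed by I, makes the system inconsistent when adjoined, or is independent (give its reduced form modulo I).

Adjoining x² + 2xy - 1 makes the ideal the whole ring: the system is inconsistent.

First compute the reduced Gröbner basis of I by Buchberger's algorithm.
f_1 = -x² + 2y + 2, LT = x².
f_2 = -xy² + 2xy + 2, LT = xy².
f_3 = 2xy - y² + 2x - 1, LT = xy.

S(f_1,f_2): lcm = x²y². S = 2x²y - 2y³ - 2y² + 2x.
  leading term x²y: subtract (-2y)·f_1 from 2x²y - 2y³ - 2y² + 2x → -2y³ + 2y² + 2x - y
  leading term y³: no divisor's leading term divides it; move -2y³ to the remainder.
  leading term y²: no divisor's leading term divides it; move 2y² to the remainder.
  leading term x: no divisor's leading term divides it; move 2x to the remainder.
  leading term y: no divisor's leading term divides it; move -y to the remainder.
  remainder -2y³ + 2y² + 2x - y ≠ 0; add h_4 = -2y³ + 2y² + 2x - y to the basis.

S(f_1,f_3): lcm = x²y. S = -2xy² - x² - 2y² - 2x - 2y.
  leading term xy²: subtract (2)·f_2 from -2xy² - x² - 2y² - 2x - 2y → -x² + xy - 2y² - 2x - 2y + 1
  leading term x²: subtract (1)·f_1 from -x² + xy - 2y² - 2x - 2y + 1 → xy - 2y² - 2x + y - 1
  leading term xy: subtract (-2)·f_3 from xy - 2y² - 2x + y - 1 → y² + 2x + y + 2
  leading term y²: no divisor's leading term divides it; move y² to the remainder.
  leading term x: no divisor's leading term divides it; move 2x to the remainder.
  leading term y: no divisor's leading term divides it; move y to the remainder.
  leading term 1: no divisor's leading term divides it; move 2 to the remainder.
  remainder y² + 2x + y + 2 ≠ 0; add h_5 = y² + 2x + y + 2 to the basis.

S(f_2,f_3): lcm = xy². S = -2y³ + 2xy - 2y - 2.
  leading term y³: subtract (1)·h_4 from -2y³ + 2xy - 2y - 2 → 2xy - 2y² - 2x - y - 2
  leading term xy: subtract (1)·f_3 from 2xy - 2y² - 2x - y - 2 → -y² + x - y - 1
  leading term y²: subtract (-1)·h_5 from -y² + x - y - 1 → -2x + 1
  leading term x: no divisor's leading term divides it; move -2x to the remainder.
  leading term 1: no divisor's leading term divides it; move 1 to the remainder.
  remainder -2x + 1 ≠ 0; add h_6 = -2x + 1 to the basis.

S(f_3,h_4): lcm = xy³. S = 2y⁴ + 2xy² + x² + 2xy + 2y².
  leading term y⁴: subtract (-y)·h_4 from 2y⁴ + 2xy² + x² + 2xy + 2y² → 2xy² + 2y³ + x² - xy + y²
  leading term xy²: subtract (-2)·f_2 from 2xy² + 2y³ + x² - xy + y² → 2y³ + x² - 2xy + y² - 1
  leading term y³: subtract (-1)·h_4 from 2y³ + x² - 2xy + y² - 1 → x² - 2xy - 2y² + 2x - y - 1
  leading term x²: subtract (-1)·f_1 from x² - 2xy - 2y² + 2x - y - 1 → -2xy - 2y² + 2x + y + 1
  leading term xy: subtract (-1)·f_3 from -2xy - 2y² + 2x + y + 1 → 2y² - x + y
  leading term y²: subtract (2)·h_5 from 2y² - x + y → -y + 1
  leading term y: no divisor's leading term divides it; move -y to the remainder.
  leading term 1: no divisor's leading term divides it; move 1 to the remainder.
  remainder -y + 1 ≠ 0; add h_7 = -y + 1 to the basis.

The other S-polynomials (S(f_1,h_4), S(f_2,h_4), S(f_1,h_5), S(f_2,h_5), S(f_3,h_5), S(h_4,h_5), S(f_1,h_6), S(f_2,h_6), S(f_3,h_6), S(h_4,h_6), S(h_5,h_6), S(f_1,h_7), S(f_2,h_7), S(f_3,h_7), S(h_4,h_7), S(h_5,h_7), S(h_6,h_7)) all reduce to 0 modulo the current basis, so we have a Gröbner basis.
Inter-reduce: drop elements whose leading term is divisible by another's, tail-reduce, and make monic.
Reduced Gröbner basis: {x + 2, y - 1}.
Label its elements g_1 = x + 2, g_2 = y - 1.

Reduce p = x² + 2xy - 1 modulo G:
  leading term x²: subtract (x)·g_1 from x² + 2xy - 1 → 2xy - 2x - 1
  leading term xy: subtract (2y)·g_1 from 2xy - 2x - 1 → -2x + y - 1
  leading term x: subtract (-2)·g_1 from -2x + y - 1 → y - 2
  leading term y: subtract (1)·g_2 from y - 2 → -1
  leading term 1: no divisor's leading term divides it; move -1 to the remainder.
  normal form = -1.
The normal form is nonzero, so p ∉ I. Since p minus its normal form lies in I, I + (p) = I + (r) where r = -1; decide whether this ideal is the whole ring.
Here r = -1 is a nonzero constant, hence a unit: 1 ∈ I + (p), the Gröbner basis of I + (p) is {1}, and the enlarged system has no common solution — adjoining p is inconsistent.

The remainder on division by a Gröbner basis is unique — it is the normal form.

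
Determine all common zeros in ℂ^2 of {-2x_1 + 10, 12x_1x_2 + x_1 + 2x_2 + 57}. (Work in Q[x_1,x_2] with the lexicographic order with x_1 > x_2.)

Compute a lex Gröbner basis by Buchberger's algorithm.
f_1 = -2x_1 + 10, LT = x_1.
f_2 = 12x_1x_2 + x_1 + 2x_2 + 57, LT = x_1x_2.

S(f_1,f_2): lcm = x_1x_2. S = -1/12x_1 - 31/6x_2 - 19/4.
  leading term x_1: subtract (1/24)·f_1 from -1/12x_1 - 31/6x_2 - 19/4 → -31/6x_2 - 31/6
  leading term x_2: no divisor's leading term divides it; move -31/6x_2 to the remainder.
  leading term 1: no divisor's leading term divides it; move -31/6 to the remainder.
  remainder -31/6x_2 - 31/6 ≠ 0; add h_3 = -31/6x_2 - 31/6 to the basis.

The other S-polynomials (S(f_1,h_3), S(f_2,h_3)) all reduce to 0 modulo the current basis, so we have a Gröbner basis.
Inter-reduce: drop elements whose leading term is divisible by another's, tail-reduce, and make monic.
Reduced Gröbner basis: {x_1 - 5, x_2 + 1}.

From the last basis element, x_2 + 1 = 0, so x_2 takes values in {-1}. Each choice, substituted upward through the basis, yields the corresponding point(s) of the solution set.
  x_2 = -1: the earlier basis element becomes x_1 - 5 = 0, giving x_1 = 5 — point (5, -1).
Check: every point annihilates each of the original generators.

{(5, -1)}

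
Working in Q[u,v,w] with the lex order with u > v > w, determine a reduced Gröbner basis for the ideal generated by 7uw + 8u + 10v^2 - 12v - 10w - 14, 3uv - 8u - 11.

f_1 = 7uw + 8u + 10v^2 - 12v - 10w - 14, LT = uw.
f_2 = 3uv - 8u - 11, LT = uv.

S(f_1,f_2): lcm = uvw. S = 8/7uv + 8/3uw + 10/7v^3 - 12/7v^2 - 10/7vw - 2v + 11/3w.
  leading term uv: subtract (8/21)·f_2 from 8/7uv + 8/3uw + 10/7v^3 - 12/7v^2 - 10/7vw - 2v + 11/3w → 8/3uw + 64/21u + 10/7v^3 - 12/7v^2 - 10/7vw - 2v + 11/3w + 88/21
  leading term uw: subtract (8/21)·f_1 from 8/3uw + 64/21u + 10/7v^3 - 12/7v^2 - 10/7vw - 2v + 11/3w + 88/21 → 10/7v^3 - 116/21v^2 - 10/7vw + 18/7v + 157/21w + 200/21
  leading term v^3: no divisor's leading term divides it; move 10/7v^3 to the remainder.
  leading term v^2: no divisor's leading term divides it; move -116/21v^2 to the remainder.
  leading term vw: no divisor's leading term divides it; move -10/7vw to the remainder.
  leading term v: no divisor's leading term divides it; move 18/7v to the remainder.
  leading term w: no divisor's leading term divides it; move 157/21w to the remainder.
  leading term 1: no divisor's leading term divides it; move 200/21 to the remainder.
  remainder 10/7v^3 - 116/21v^2 - 10/7vw + 18/7v + 157/21w + 200/21 ≠ 0; add g_3 = 10/7v^3 - 116/21v^2 - 10/7vw + 18/7v + 157/21w + 200/21 to the basis.

The other S-polynomials (S(f_1,g_3), S(f_2,g_3)) all reduce to 0 modulo the current basis, so we have a Gröbner basis.

G = {uv - 8/3u - 11/3, uw + 8/7u + 10/7v^2 - 12/7v - 10/7w - 2, v^3 - 58/15v^2 - vw + 9/5v + 157/30w + 20/3}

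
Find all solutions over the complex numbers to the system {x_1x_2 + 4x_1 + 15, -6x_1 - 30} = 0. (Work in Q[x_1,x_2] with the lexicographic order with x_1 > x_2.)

Compute a lex Gröbner basis by Buchberger's algorithm.
f_1 = x_1x_2 + 4x_1 + 15, LT = x_1x_2.
f_2 = -6x_1 - 30, LT = x_1.

S(f_1,f_2): lcm = x_1x_2. S = 4x_1 - 5x_2 + 15.
  reduce S modulo (f_1, f_2):
  remainder -5x_2 - 5 ≠ 0; add h_3 = -5x_2 - 5 to the basis.

The other S-polynomials (S(f_1,h_3), S(f_2,h_3)) all reduce to 0 modulo the current basis, so we have a Gröbner basis.
Inter-reduce: drop elements whose leading term is divisible by another's, tail-reduce, and make monic.
Reduced Gröbner basis: {x_1 + 5, x_2 + 1}.

A lex Gröbner basis eliminates variables successively. Here x_2 + 1 depends only on x_2, with roots {-1}; lifting each root through the earlier basis elements recovers the full solutions.
  x_2 = -1: the earlier basis element becomes x_1 + 5 = 0, giving x_1 = -5 — point (-5, -1).

{(-5, -1)}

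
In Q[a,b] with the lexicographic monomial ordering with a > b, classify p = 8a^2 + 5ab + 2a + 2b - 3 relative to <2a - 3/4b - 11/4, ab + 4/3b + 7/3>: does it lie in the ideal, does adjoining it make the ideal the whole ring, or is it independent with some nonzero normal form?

8a^2 + 5ab + 2a + 2b - 3 is independent of I; its normal form modulo I is -91/24b - 91/24.

First compute the reduced Gröbner basis of I by Buchberger's algorithm.
f_1 = 2a - 3/4b - 11/4, LT = a.
f_2 = ab + 4/3b + 7/3, LT = ab.

S(f_1,f_2): lcm = ab. S = -3/8b^2 - 65/24b - 7/3.
  leading term b^2: no divisor's leading term divides it; move -3/8b^2 to the remainder.
  leading term b: no divisor's leading term divides it; move -65/24b to the remainder.
  leading term 1: no divisor's leading term divides it; move -7/3 to the remainder.
  remainder -3/8b^2 - 65/24b - 7/3 ≠ 0; add h_3 = -3/8b^2 - 65/24b - 7/3 to the basis.

The other S-polynomials (S(f_1,h_3), S(f_2,h_3)) all reduce to 0 modulo the current basis, so we have a Gröbner basis.
Inter-reduce: drop elements whose leading term is divisible by another's, tail-reduce, and make monic.
Reduced Gröbner basis: {a - 3/8b - 11/8, b^2 + 65/9b + 56/9}.
Label its elements g_1 = a - 3/8b - 11/8, g_2 = b^2 + 65/9b + 56/9.

Reduce p = 8a^2 + 5ab + 2a + 2b - 3 modulo G:
  leading term a^2: subtract (8a)·g_1 from 8a^2 + 5ab + 2a + 2b - 3 → 8ab + 13a + 2b - 3
  leading term ab: subtract (8b)·g_1 from 8ab + 13a + 2b - 3 → 13a + 3b^2 + 13b - 3
  leading term a: subtract (13)·g_1 from 13a + 3b^2 + 13b - 3 → 3b^2 + 143/8b + 119/8
  leading term b^2: subtract (3)·g_2 from 3b^2 + 143/8b + 119/8 → -91/24b - 91/24
  leading term b: no divisor's leading term divides it; move -91/24b to the remainder.
  leading term 1: no divisor's leading term divides it; move -91/24 to the remainder.
  normal form = -91/24b - 91/24.
The normal form is nonzero, so p ∉ I. Since p minus its normal form lies in I, I + (p) = I + (r) where r = -91/24b - 91/24; decide whether this ideal is the whole ring.
Run Buchberger on G together with r (pairs among the g_i already reduce to 0 since G is a Gröbner basis):
g_1 = a - 3/8b - 11/8, LT = a.
g_2 = b^2 + 65/9b + 56/9, LT = b^2.
r = -91/24b - 91/24, LT = b.

The S-polynomials (S(g_1,g_2), S(g_1,r), S(g_2,r)) all reduce to 0 modulo the current basis, so we have a Gröbner basis.
Inter-reduce: drop elements whose leading term is divisible by another's, tail-reduce, and make monic.
Reduced Gröbner basis: {a - 1, b + 1}.
The reduced Gröbner basis of I + (p) is {a - 1, b + 1} ≠ {1}, a proper ideal, so the enlarged system stays consistent: p is independent of I, with normal form -91/24b - 91/24.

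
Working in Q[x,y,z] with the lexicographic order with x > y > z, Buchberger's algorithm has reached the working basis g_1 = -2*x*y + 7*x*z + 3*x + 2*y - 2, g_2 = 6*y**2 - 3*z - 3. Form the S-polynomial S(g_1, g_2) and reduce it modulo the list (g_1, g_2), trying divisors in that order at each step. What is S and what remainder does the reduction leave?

S(g_1, g_2) = -7/2*x*y*z - 3/2*x*y + 1/2*x*z + 1/2*x - y**2 + y; remainder on division = -49/4*x*z**2 - 10*x*z - 7/4*x - 7/2*y*z - 1/2*y + 3*z + 1.

lcm(LM(g_1), LM(g_2)) = x*y**2.
S = (lcm/LT(g_1))·g_1 − (lcm/LT(g_2))·g_2 = -7/2*x*y*z - 3/2*x*y + 1/2*x*z + 1/2*x - y**2 + y.
Reduce S modulo (g_1, g_2) in that order:
  leading term x*y*z: subtract (7/4*z)·g_1 from -7/2*x*y*z - 3/2*x*y + 1/2*x*z + 1/2*x - y**2 + y → -3/2*x*y - 49/4*x*z**2 - 19/4*x*z + 1/2*x - y**2 - 7/2*y*z + y + 7/2*z
  leading term x*y: subtract (3/4)·g_1 from -3/2*x*y - 49/4*x*z**2 - 19/4*x*z + 1/2*x - y**2 - 7/2*y*z + y + 7/2*z → -49/4*x*z**2 - 10*x*z - 7/4*x - y**2 - 7/2*y*z - 1/2*y + 7/2*z + 3/2
  leading term x*z**2: no divisor's leading term divides it; move -49/4*x*z**2 to the remainder.
  leading term x*z: no divisor's leading term divides it; move -10*x*z to the remainder.
  leading term x: no divisor's leading term divides it; move -7/4*x to the remainder.
  leading term y**2: subtract (-1/6)·g_2 from -y**2 - 7/2*y*z - 1/2*y + 7/2*z + 3/2 → -7/2*y*z - 1/2*y + 3*z + 1
  leading term y*z: no divisor's leading term divides it; move -7/2*y*z to the remainder.
  leading term y: no divisor's leading term divides it; move -1/2*y to the remainder.
  leading term z: no divisor's leading term divides it; move 3*z to the remainder.
  leading term 1: no divisor's leading term divides it; move 1 to the remainder.
The remainder -49/4*x*z**2 - 10*x*z - 7/4*x - 7/2*y*z - 1/2*y + 3*z + 1 is nonzero, so it would be added as the next basis element.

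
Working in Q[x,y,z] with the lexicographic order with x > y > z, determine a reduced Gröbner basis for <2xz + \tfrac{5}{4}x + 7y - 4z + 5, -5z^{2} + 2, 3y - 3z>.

G = {x + \tfrac{500}{3}z - \tfrac{308}{3}, y - z, z^{2} - \tfrac{2}{5}}

The reduced Gröbner basis is the canonical form of the ideal for this ordering.

f_1 = 2xz + \tfrac{5}{4}x + 7y - 4z + 5, LT = xz.
f_2 = -5z^{2} + 2, LT = z^{2}.
f_3 = 3y - 3z, LT = y.

S(f_1,f_2): lcm = xz^{2}. S = \tfrac{5}{8}xz + \tfrac{2}{5}x + \tfrac{7}{2}yz - 2z^{2} + \tfrac{5}{2}z.
  leading term xz: subtract (\tfrac{5}{16})·f_1 from \tfrac{5}{8}xz + \tfrac{2}{5}x + \tfrac{7}{2}yz - 2z^{2} + \tfrac{5}{2}z → \tfrac{3}{320}x + \tfrac{7}{2}yz - \tfrac{35}{16}y - 2z^{2} + \tfrac{15}{4}z - \tfrac{25}{16}
  leading term x: no divisor's leading term divides it; move \tfrac{3}{320}x to the remainder.
  leading term yz: subtract (\tfrac{7}{6}z)·f_3 from \tfrac{7}{2}yz - \tfrac{35}{16}y - 2z^{2} + \tfrac{15}{4}z - \tfrac{25}{16} → -\tfrac{35}{16}y + \tfrac{3}{2}z^{2} + \tfrac{15}{4}z - \tfrac{25}{16}
  leading term y: subtract (-\tfrac{35}{48})·f_3 from -\tfrac{35}{16}y + \tfrac{3}{2}z^{2} + \tfrac{15}{4}z - \tfrac{25}{16} → \tfrac{3}{2}z^{2} + \tfrac{25}{16}z - \tfrac{25}{16}
  leading term z^{2}: subtract (-\tfrac{3}{10})·f_2 from \tfrac{3}{2}z^{2} + \tfrac{25}{16}z - \tfrac{25}{16} → \tfrac{25}{16}z - \tfrac{77}{80}
  leading term z: no divisor's leading term divides it; move \tfrac{25}{16}z to the remainder.
  leading term 1: no divisor's leading term divides it; move -\tfrac{77}{80} to the remainder.
  remainder \tfrac{3}{320}x + \tfrac{25}{16}z - \tfrac{77}{80} ≠ 0; add g_4 = \tfrac{3}{320}x + \tfrac{25}{16}z - \tfrac{77}{80} to the basis.

The other S-polynomials (S(f_1,f_3), S(f_2,f_3), S(f_1,g_4), S(f_2,g_4), S(f_3,g_4)) all reduce to 0 modulo the current basis, so we have a Gröbner basis.
Inter-reduce: drop elements whose leading term is divisible by another's, tail-reduce, and make monic.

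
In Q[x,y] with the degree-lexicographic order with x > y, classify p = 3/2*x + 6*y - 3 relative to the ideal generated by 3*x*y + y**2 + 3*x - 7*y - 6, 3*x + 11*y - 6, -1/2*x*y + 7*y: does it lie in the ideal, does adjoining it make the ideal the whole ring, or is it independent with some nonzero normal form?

First compute the reduced Gröbner basis of I by Buchberger's algorithm.
f_1 = 3*x*y + y**2 + 3*x - 7*y - 6, LT = x*y.
f_2 = 3*x + 11*y - 6, LT = x.
f_3 = -1/2*x*y + 7*y, LT = x*y.

S(f_1,f_2): lcm = x*y. S = -10/3*y**2 + x - 1/3*y - 2.
  reduce S modulo (f_1, f_2, f_3):
  remainder -10/3*y**2 - 4*y ≠ 0; add h_4 = -10/3*y**2 - 4*y to the basis.

S(f_1,f_3): lcm = x*y. S = 1/3*y**2 + x + 35/3*y - 2.
  reduce S modulo (f_1, f_2, f_3, h_4):
  remainder 38/5*y ≠ 0; add h_5 = 38/5*y to the basis.

The other S-polynomials (S(f_2,f_3), S(f_1,h_4), S(f_2,h_4), S(f_3,h_4), S(f_1,h_5), S(f_2,h_5), S(f_3,h_5), S(h_4,h_5)) all reduce to 0 modulo the current basis, so we have a Gröbner basis.
Inter-reduce: drop elements whose leading term is divisible by another's, tail-reduce, and make monic.
Reduced Gröbner basis: {x - 2, y}.
Label its elements g_1 = x - 2, g_2 = y.

Reduce p = 3/2*x + 6*y - 3 modulo G:
  leading term x: subtract (3/2)·g_1 from 3/2*x + 6*y - 3 → 6*y
  leading term y: subtract (6)·g_2 from 6*y → 0
  normal form = 0.
Since the normal form is 0, p ∈ I.

3/2*x + 6*y - 3 lies in I (it reduces to 0).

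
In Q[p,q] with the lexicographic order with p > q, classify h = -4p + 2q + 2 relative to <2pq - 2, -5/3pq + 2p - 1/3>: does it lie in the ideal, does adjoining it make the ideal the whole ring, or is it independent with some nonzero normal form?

First compute the reduced Gröbner basis of I by Buchberger's algorithm.
f_1 = 2pq - 2, LT = pq.
f_2 = -5/3pq + 2p - 1/3, LT = pq.

S(f_1,f_2): lcm = pq. S = 6/5p - 6/5.
  leading term p: no divisor's leading term divides it; move 6/5p to the remainder.
  leading term 1: no divisor's leading term divides it; move -6/5 to the remainder.
  remainder 6/5p - 6/5 ≠ 0; add k_3 = 6/5p - 6/5 to the basis.

S(f_1,k_3): lcm = pq. S = q - 1.
  leading term q: no divisor's leading term divides it; move q to the remainder.
  leading term 1: no divisor's leading term divides it; move -1 to the remainder.
  remainder q - 1 ≠ 0; add k_4 = q - 1 to the basis.

The other S-polynomials (S(f_2,k_3), S(f_1,k_4), S(f_2,k_4), S(k_3,k_4)) all reduce to 0 modulo the current basis, so we have a Gröbner basis.
Inter-reduce: drop elements whose leading term is divisible by another's, tail-reduce, and make monic.
Reduced Gröbner basis: {p - 1, q - 1}.
Label its elements g_1 = p - 1, g_2 = q - 1.

Reduce h = -4p + 2q + 2 modulo G:
  leading term p: subtract (-4)·g_1 from -4p + 2q + 2 → 2q - 2
  leading term q: subtract (2)·g_2 from 2q - 2 → 0
  normal form = 0.
Since the normal form is 0, h ∈ I.

The remainder on division by a Gröbner basis is unique — it is the normal form.

-4p + 2q + 2 lies in I (it reduces to 0).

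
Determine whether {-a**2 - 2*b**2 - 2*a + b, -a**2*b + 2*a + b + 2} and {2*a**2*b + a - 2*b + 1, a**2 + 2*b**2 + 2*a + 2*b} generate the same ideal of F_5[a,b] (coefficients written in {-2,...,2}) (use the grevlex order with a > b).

Equality of ideals is decidable: compute both reduced Gröbner bases (unique for the ordering) and check whether they agree.
Buchberger on the first generating set:
f_1 = -a**2 - 2*b**2 - 2*a + b, LT = a**2.
f_2 = -a**2*b + 2*a + b + 2, LT = a**2*b.

S(f_1,f_2): lcm = a**2*b. S = 2*b**3 + 2*a*b - b**2 + 2*a + b + 2.
  leading term b**3: no divisor's leading term divides it; move 2*b**3 to the remainder.
  leading term a*b: no divisor's leading term divides it; move 2*a*b to the remainder.
  leading term b**2: no divisor's leading term divides it; move -b**2 to the remainder.
  leading term a: no divisor's leading term divides it; move 2*a to the remainder.
  leading term b: no divisor's leading term divides it; move b to the remainder.
  leading term 1: no divisor's leading term divides it; move 2 to the remainder.
  remainder 2*b**3 + 2*a*b - b**2 + 2*a + b + 2 ≠ 0; add g_3 = 2*b**3 + 2*a*b - b**2 + 2*a + b + 2 to the basis.

S(f_1,g_3): leading monomials are coprime, so the S-polynomial reduces to 0 (Buchberger's first criterion).
S(f_2,g_3): lcm = a**2*b**3. S = -a**3*b - 2*a**2*b**2 - a**3 + 2*a**2*b - 2*a*b**2 - b**3 - a**2 - 2*b**2.
  leading term a**3*b: subtract (a*b)·f_1 from -a**3*b - 2*a**2*b**2 - a**3 + 2*a**2*b - 2*a*b**2 - b**3 - a**2 - 2*b**2 → -2*a**2*b**2 + 2*a*b**3 - a**3 - a**2*b + 2*a*b**2 - b**3 - a**2 - 2*b**2
  leading term a**2*b**2: subtract (2*b**2)·f_1 from -2*a**2*b**2 + 2*a*b**3 - a**3 - a**2*b + 2*a*b**2 - b**3 - a**2 - 2*b**2 → 2*a*b**3 - b**4 - a**3 - a**2*b + a*b**2 + 2*b**3 - a**2 - 2*b**2
  leading term a*b**3: subtract (a)·g_3 from 2*a*b**3 - b**4 - a**3 - a**2*b + a*b**2 + 2*b**3 - a**2 - 2*b**2 → -b**4 - a**3 + 2*a**2*b + 2*a*b**2 + 2*b**3 + 2*a**2 - a*b - 2*b**2 - 2*a
  leading term b**4: subtract (2*b)·g_3 from -b**4 - a**3 + 2*a**2*b + 2*a*b**2 + 2*b**3 + 2*a**2 - a*b - 2*b**2 - 2*a → -a**3 + 2*a**2*b - 2*a*b**2 - b**3 + 2*a**2 + b**2 - 2*a + b
  leading term a**3: subtract (a)·f_1 from -a**3 + 2*a**2*b - 2*a*b**2 - b**3 + 2*a**2 + b**2 - 2*a + b → 2*a**2*b - b**3 - a**2 - a*b + b**2 - 2*a + b
  leading term a**2*b: subtract (-2*b)·f_1 from 2*a**2*b - b**3 - a**2 - a*b + b**2 - 2*a + b → -a**2 - 2*b**2 - 2*a + b
  leading term a**2: subtract (1)·f_1 from -a**2 - 2*b**2 - 2*a + b → 0
  remainder 0.

Every S-polynomial of the final basis reduces to 0, so we have a Gröbner basis.
Inter-reduce: drop elements whose leading term is divisible by another's, tail-reduce, and make monic.
Reduced Gröbner basis: {b**3 + a*b + 2*b**2 + a - 2*b + 1, a**2 + 2*b**2 + 2*a - b}.

Buchberger on the second generating set:
h_1 = 2*a**2*b + a - 2*b + 1, LT = a**2*b.
h_2 = a**2 + 2*b**2 + 2*a + 2*b, LT = a**2.

S(h_1,h_2): lcm = a**2*b. S = -2*b**3 - 2*a*b - 2*b**2 - 2*a - b - 2.
  leading term b**3: no divisor's leading term divides it; move -2*b**3 to the remainder.
  leading term a*b: no divisor's leading term divides it; move -2*a*b to the remainder.
  leading term b**2: no divisor's leading term divides it; move -2*b**2 to the remainder.
  leading term a: no divisor's leading term divides it; move -2*a to the remainder.
  leading term b: no divisor's leading term divides it; move -b to the remainder.
  leading term 1: no divisor's leading term divides it; move -2 to the remainder.
  remainder -2*b**3 - 2*a*b - 2*b**2 - 2*a - b - 2 ≠ 0; add k_3 = -2*b**3 - 2*a*b - 2*b**2 - 2*a - b - 2 to the basis.

S(h_1,k_3): lcm = a**2*b**3. S = -a**3*b - a**2*b**2 - a**3 + 2*a**2*b - 2*a*b**2 - b**3 - a**2 - 2*b**2.
  leading term a**3*b: subtract (2*a)·h_1 from -a**3*b - a**2*b**2 - a**3 + 2*a**2*b - 2*a*b**2 - b**3 - a**2 - 2*b**2 → -a**2*b**2 - a**3 + 2*a**2*b - 2*a*b**2 - b**3 + 2*a**2 - a*b - 2*b**2 - 2*a
  leading term a**2*b**2: subtract (2*b)·h_1 from -a**2*b**2 - a**3 + 2*a**2*b - 2*a*b**2 - b**3 + 2*a**2 - a*b - 2*b**2 - 2*a → -a**3 + 2*a**2*b - 2*a*b**2 - b**3 + 2*a**2 + 2*a*b + 2*b**2 - 2*a - 2*b
  leading term a**3: subtract (-a)·h_2 from -a**3 + 2*a**2*b - 2*a*b**2 - b**3 + 2*a**2 + 2*a*b + 2*b**2 - 2*a - 2*b → 2*a**2*b - b**3 - a**2 - a*b + 2*b**2 - 2*a - 2*b
  leading term a**2*b: subtract (1)·h_1 from 2*a**2*b - b**3 - a**2 - a*b + 2*b**2 - 2*a - 2*b → -b**3 - a**2 - a*b + 2*b**2 + 2*a - 1
  leading term b**3: subtract (-2)·k_3 from -b**3 - a**2 - a*b + 2*b**2 + 2*a - 1 → -a**2 - 2*b**2 - 2*a - 2*b
  leading term a**2: subtract (-1)·h_2 from -a**2 - 2*b**2 - 2*a - 2*b → 0
  remainder 0.

S(h_2,k_3): leading monomials are coprime, so the S-polynomial reduces to 0 (Buchberger's first criterion).
Every S-polynomial of the final basis reduces to 0, so we have a Gröbner basis.
Inter-reduce: drop elements whose leading term is divisible by another's, tail-reduce, and make monic.
Reduced Gröbner basis: {b**3 + a*b + b**2 + a - 2*b + 1, a**2 + 2*b**2 + 2*a + 2*b}.

These differ, so the ideals are not equal.

No, the ideals differ.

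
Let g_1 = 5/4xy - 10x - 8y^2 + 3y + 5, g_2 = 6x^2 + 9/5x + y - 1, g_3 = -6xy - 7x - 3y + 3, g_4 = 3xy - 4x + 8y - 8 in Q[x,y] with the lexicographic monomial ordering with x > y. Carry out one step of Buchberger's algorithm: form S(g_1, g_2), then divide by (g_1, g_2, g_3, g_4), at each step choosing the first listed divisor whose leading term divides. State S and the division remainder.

S(g_1, g_2) = -8x^2 - 32/5xy^2 + 21/10xy + 4x - 1/6y^2 + 1/6y; remainder on division = -1932/5x - 1024/25y^3 - 44857/150y^2 + 7247/50y + 2926/15.

lcm(LM(g_1), LM(g_2)) = x^2y.
S = (lcm/LT(g_1))·g_1 − (lcm/LT(g_2))·g_2 = -8x^2 - 32/5xy^2 + 21/10xy + 4x - 1/6y^2 + 1/6y.
Reduce S modulo (g_1, g_2, g_3, g_4) in that order:
  leading term x^2: subtract (-4/3)·g_2 from -8x^2 - 32/5xy^2 + 21/10xy + 4x - 1/6y^2 + 1/6y → -32/5xy^2 + 21/10xy + 32/5x - 1/6y^2 + 3/2y - 4/3
  leading term xy^2: subtract (-128/25y)·g_1 from -32/5xy^2 + 21/10xy + 32/5x - 1/6y^2 + 3/2y - 4/3 → -491/10xy + 32/5x - 1024/25y^3 + 2279/150y^2 + 271/10y - 4/3
  leading term xy: subtract (-982/25)·g_1 from -491/10xy + 32/5x - 1024/25y^3 + 2279/150y^2 + 271/10y - 4/3 → -1932/5x - 1024/25y^3 - 44857/150y^2 + 7247/50y + 2926/15
  leading term x: no divisor's leading term divides it; move -1932/5x to the remainder.
  leading term y^3: no divisor's leading term divides it; move -1024/25y^3 to the remainder.
  leading term y^2: no divisor's leading term divides it; move -44857/150y^2 to the remainder.
  leading term y: no divisor's leading term divides it; move 7247/50y to the remainder.
  leading term 1: no divisor's leading term divides it; move 2926/15 to the remainder.
The remainder -1932/5x - 1024/25y^3 - 44857/150y^2 + 7247/50y + 2926/15 is nonzero, so it would be added as the next basis element.
An S-polynomial is built so that the two leading terms cancel; whether anything survives reduction is exactly the Gröbner-basis criterion.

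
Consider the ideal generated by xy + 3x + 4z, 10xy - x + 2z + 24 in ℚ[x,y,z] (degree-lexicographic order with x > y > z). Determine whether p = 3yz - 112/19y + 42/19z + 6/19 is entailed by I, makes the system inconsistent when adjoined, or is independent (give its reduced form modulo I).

First compute the reduced Gröbner basis of I by Buchberger's algorithm.
f_1 = xy + 3x + 4z, LT = xy.
f_2 = 10xy - x + 2z + 24, LT = xy.

S(f_1,f_2): lcm = xy. S = 31/10x + 19/5z - 12/5.
  leading term x: no divisor's leading term divides it; move 31/10x to the remainder.
  leading term z: no divisor's leading term divides it; move 19/5z to the remainder.
  leading term 1: no divisor's leading term divides it; move -12/5 to the remainder.
  remainder 31/10x + 19/5z - 12/5 ≠ 0; add h_3 = 31/10x + 19/5z - 12/5 to the basis.

S(f_1,h_3): lcm = xy. S = -38/31yz + 3x + 24/31y + 4z.
  leading term yz: no divisor's leading term divides it; move -38/31yz to the remainder.
  leading term x: subtract (30/31)·h_3 from 3x + 24/31y + 4z → 24/31y + 10/31z + 72/31
  leading term y: no divisor's leading term divides it; move 24/31y to the remainder.
  leading term z: no divisor's leading term divides it; move 10/31z to the remainder.
  leading term 1: no divisor's leading term divides it; move 72/31 to the remainder.
  remainder -38/31yz + 24/31y + 10/31z + 72/31 ≠ 0; add h_4 = -38/31yz + 24/31y + 10/31z + 72/31 to the basis.

The other S-polynomials (S(f_2,h_3), S(f_1,h_4), S(f_2,h_4), S(h_3,h_4)) all reduce to 0 modulo the current basis, so we have a Gröbner basis.
Inter-reduce: drop elements whose leading term is divisible by another's, tail-reduce, and make monic.
Reduced Gröbner basis: {yz - 12/19y - 5/19z - 36/19, x + 38/31z - 24/31}.
Label its elements g_1 = yz - 12/19y - 5/19z - 36/19, g_2 = x + 38/31z - 24/31.

Reduce p = 3yz - 112/19y + 42/19z + 6/19 modulo G:
  leading term yz: subtract (3)·g_1 from 3yz - 112/19y + 42/19z + 6/19 → -4y + 3z + 6
  leading term y: no divisor's leading term divides it; move -4y to the remainder.
  leading term z: no divisor's leading term divides it; move 3z to the remainder.
  leading term 1: no divisor's leading term divides it; move 6 to the remainder.
  normal form = -4y + 3z + 6.
The normal form is nonzero, so p ∉ I. Since p minus its normal form lies in I, I + (p) = I + (r) where r = -4y + 3z + 6; decide whether this ideal is the whole ring.
Run Buchberger on G together with r (pairs among the g_i already reduce to 0 since G is a Gröbner basis):
g_1 = yz - 12/19y - 5/19z - 36/19, LT = yz.
g_2 = x + 38/31z - 24/31, LT = x.
r = -4y + 3z + 6, LT = y.

S(g_1,r): lcm = yz. S = ¾z² - 12/19y + 47/38z - 36/19.
  leading term z²: no divisor's leading term divides it; move ¾z² to the remainder.
  leading term y: subtract (3/19)·r from -12/19y + 47/38z - 36/19 → 29/38z - 54/19
  leading term z: no divisor's leading term divides it; move 29/38z to the remainder.
  leading term 1: no divisor's leading term divides it; move -54/19 to the remainder.
  remainder ¾z² + 29/38z - 54/19 ≠ 0; add m_4 = ¾z² + 29/38z - 54/19 to the basis.

The other S-polynomials (S(g_1,g_2), S(g_2,r), S(g_1,m_4), S(g_2,m_4), S(r,m_4)) all reduce to 0 modulo the current basis, so we have a Gröbner basis.
Inter-reduce: drop elements whose leading term is divisible by another's, tail-reduce, and make monic.
Reduced Gröbner basis: {z² + 58/57z - 72/19, x + 38/31z - 24/31, y - ¾z - 3/2}.
The reduced Gröbner basis of I + (p) is {z² + 58/57z - 72/19, x + 38/31z - 24/31, y - ¾z - 3/2} ≠ {1}, a proper ideal, so the enlarged system stays consistent: p is independent of I, with normal form -4y + 3z + 6.

3yz - 112/19y + 42/19z + 6/19 is independent of I; its normal form modulo I is -4y + 3z + 6.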